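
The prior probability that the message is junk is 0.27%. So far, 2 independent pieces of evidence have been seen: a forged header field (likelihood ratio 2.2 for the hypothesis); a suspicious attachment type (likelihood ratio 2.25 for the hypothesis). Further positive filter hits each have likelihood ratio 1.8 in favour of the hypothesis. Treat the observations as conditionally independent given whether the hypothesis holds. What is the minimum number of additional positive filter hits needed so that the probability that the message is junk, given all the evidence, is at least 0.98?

Prior odds = 0.0027/0.9973 = 27/9973.
Combined Bayes factor of the evidence already in hand = 2.2 × 2.25 = 4.95.
Odds after that evidence = (27/9973) × 4.95 = 2673/199460.
Target odds = 0.98/0.02 = 49.
Need 1.8ⁿ ≥ 49 ÷ (2673/199460) = 9773540/2673.
1.8¹³ ≈2082.3 falls short of 9773540/2673 but 1.8¹⁴ ≈3748.13 reaches it, so n = 14.

14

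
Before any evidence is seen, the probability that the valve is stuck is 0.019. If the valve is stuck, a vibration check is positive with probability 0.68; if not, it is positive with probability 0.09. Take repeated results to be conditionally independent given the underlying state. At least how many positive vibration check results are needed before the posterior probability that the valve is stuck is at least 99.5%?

Prior odds = 0.019/0.981 = 19/981.
Likelihood ratio of a positive = 0.68/0.09 = 68/9.
Target odds: 0.995 ÷ 0.005 = 199.
Need (19/981) × (68/9)ⁿ ≥ 199, i.e. (68/9)ⁿ ≥ 195219/19.
(68/9)⁴ = 21381376/6561 falls short of 195219/19 but (68/9)⁵ ≈24622.5 reaches it, so n = 5.

5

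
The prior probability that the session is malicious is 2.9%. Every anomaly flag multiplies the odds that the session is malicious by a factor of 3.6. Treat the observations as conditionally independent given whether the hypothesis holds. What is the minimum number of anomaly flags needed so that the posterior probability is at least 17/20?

5

Prior odds: 0.029 ÷ 0.971 = 29/971.
Likelihood ratio per anomaly flag = 3.6.
Target posterior odds = 0.85/0.15 = 17/3.
Need (29/971) × 3.6ⁿ ≥ 17/3, i.e. 3.6ⁿ ≥ 16507/87.
3.6⁴ = 167.9616 falls short of 16507/87 but 3.6⁵ = 604.66176 reaches it, so n = 5.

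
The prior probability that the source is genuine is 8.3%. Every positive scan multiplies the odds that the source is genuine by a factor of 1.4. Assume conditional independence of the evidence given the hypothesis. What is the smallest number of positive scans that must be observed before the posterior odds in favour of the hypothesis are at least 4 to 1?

12

Prior odds: 0.083 ÷ 0.917 = 83/917.
Likelihood ratio per positive scan = 1.4.
Target odds = 4.
Require 1.4ⁿ ≥ 4 ÷ (83/917) = 3668/83.
1.4¹¹ ≈40.4957 falls short of 3668/83 but 1.4¹² ≈56.6939 reaches it, so n = 12.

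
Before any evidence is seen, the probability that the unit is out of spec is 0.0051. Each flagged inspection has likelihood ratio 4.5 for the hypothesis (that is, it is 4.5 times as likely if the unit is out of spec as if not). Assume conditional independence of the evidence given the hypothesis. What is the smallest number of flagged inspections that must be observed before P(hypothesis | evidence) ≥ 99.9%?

Prior odds: 0.0051 ÷ 0.9949 = 51/9949.
Likelihood ratio per flagged inspection = 4.5.
Target posterior odds = 0.999/0.001 = 999.
Require 4.5ⁿ ≥ 999 ÷ (51/9949) = 3313017/17.
4.5⁸ = 43046721/256 falls short of 3313017/17 but 4.5⁹ = 387420489/512 reaches it, so n = 9.

9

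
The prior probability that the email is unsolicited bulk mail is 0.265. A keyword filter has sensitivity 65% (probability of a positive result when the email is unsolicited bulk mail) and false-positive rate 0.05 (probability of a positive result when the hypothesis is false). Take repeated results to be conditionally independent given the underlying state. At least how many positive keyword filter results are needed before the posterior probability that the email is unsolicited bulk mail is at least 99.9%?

4

Prior odds = 0.265/0.735 = 53/147.
Likelihood ratio of a positive result = 0.65/0.05 = 13.
Target posterior odds = 0.999/0.001 = 999.
Need (53/147) × 13ⁿ ≥ 999, i.e. 13ⁿ ≥ 146853/53.
13³ = 2197 falls short of 146853/53 but 13⁴ = 28561 reaches it, so n = 4.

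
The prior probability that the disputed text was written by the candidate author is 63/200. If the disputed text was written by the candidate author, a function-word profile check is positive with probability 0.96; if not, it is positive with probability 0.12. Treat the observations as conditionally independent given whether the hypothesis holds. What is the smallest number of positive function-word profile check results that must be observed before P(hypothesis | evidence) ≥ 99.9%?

4

Prior odds: 0.315 ÷ 0.685 = 63/137.
Likelihood ratio of a positive = 0.96/0.12 = 8.
Target odds: 0.999 ÷ 0.001 = 999.
Need (63/137) × 8ⁿ ≥ 999, i.e. 8ⁿ ≥ 15207/7.
8³ = 512 falls short of 15207/7 but 8⁴ = 4096 reaches it, so n = 4.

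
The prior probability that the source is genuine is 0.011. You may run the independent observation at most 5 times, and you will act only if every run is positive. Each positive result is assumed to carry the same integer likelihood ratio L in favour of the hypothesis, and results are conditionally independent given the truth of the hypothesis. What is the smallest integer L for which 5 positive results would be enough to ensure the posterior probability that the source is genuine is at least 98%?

6

Prior odds = 0.011/0.989 = 11/989.
Target odds = 0.98/0.02 = 49.
Need L⁵ ≥ 49 ÷ (11/989) = 48461/11.
5⁵ = 3125 < 48461/11 ≤ 7776 = 6⁵, so L = 6.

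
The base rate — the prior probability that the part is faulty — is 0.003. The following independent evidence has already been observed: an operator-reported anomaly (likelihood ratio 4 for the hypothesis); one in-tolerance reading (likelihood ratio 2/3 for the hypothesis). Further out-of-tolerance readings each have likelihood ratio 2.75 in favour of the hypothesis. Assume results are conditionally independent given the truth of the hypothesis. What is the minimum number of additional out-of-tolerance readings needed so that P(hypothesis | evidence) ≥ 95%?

Prior odds = 0.003/0.997 = 3/997.
Combined Bayes factor of the evidence already in hand = 4 × (2/3) = 8/3.
Odds after that evidence = (3/997) × 8/3 = 8/997.
Target odds = 0.95/0.05 = 19.
Need 2.75ⁿ ≥ 19 ÷ (8/997) = 2367.875.
2.75⁷ = 19487171/16384 falls short of 2367.875 but 2.75⁸ = 214358881/65536 reaches it, so n = 8.

8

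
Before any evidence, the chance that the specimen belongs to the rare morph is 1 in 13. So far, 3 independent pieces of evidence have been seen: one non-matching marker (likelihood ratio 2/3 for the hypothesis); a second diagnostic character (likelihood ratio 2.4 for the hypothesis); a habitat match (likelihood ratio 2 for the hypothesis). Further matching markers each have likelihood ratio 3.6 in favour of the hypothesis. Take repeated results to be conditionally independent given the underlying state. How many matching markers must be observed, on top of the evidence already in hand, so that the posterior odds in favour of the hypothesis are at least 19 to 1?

4

Prior odds = (1/13)/(12/13) = 1/12.
Combined Bayes factor of the evidence already in hand = (2/3) × 2.4 × 2 = 3.2.
Odds after that evidence = (1/12) × 3.2 = 4/15.
Target odds = 19.
Need 3.6ⁿ ≥ 19 ÷ (4/15) = 71.25.
3.6³ = 46.656 falls short of 71.25 but 3.6⁴ = 167.9616 reaches it, so n = 4.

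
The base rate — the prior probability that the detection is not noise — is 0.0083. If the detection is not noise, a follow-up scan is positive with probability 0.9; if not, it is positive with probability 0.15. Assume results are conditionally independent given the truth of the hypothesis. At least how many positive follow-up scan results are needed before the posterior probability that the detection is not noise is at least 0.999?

7

Prior odds = 0.0083/0.9917 = 83/9917.
Likelihood ratio of a positive = 0.9/0.15 = 6.
Target odds: 0.999 ÷ 0.001 = 999.
Require 6ⁿ ≥ 999 ÷ (83/9917) = 9907083/83.
6⁶ = 46656 falls short of 9907083/83 but 6⁷ = 279936 reaches it, so n = 7.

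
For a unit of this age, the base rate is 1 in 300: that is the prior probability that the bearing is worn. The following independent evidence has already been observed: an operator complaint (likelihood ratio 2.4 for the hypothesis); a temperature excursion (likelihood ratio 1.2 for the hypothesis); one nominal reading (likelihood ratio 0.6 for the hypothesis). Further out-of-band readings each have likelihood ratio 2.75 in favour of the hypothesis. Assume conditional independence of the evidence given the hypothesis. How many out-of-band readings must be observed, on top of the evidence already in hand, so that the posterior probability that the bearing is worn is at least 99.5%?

Prior odds = (1/300)/(299/300) = 1/299.
Combined Bayes factor of the evidence already in hand = 2.4 × 1.2 × 0.6 = 1.728.
Odds after that evidence = (1/299) × 1.728 = 216/37375.
Target odds = 0.995/0.005 = 199.
Need 2.75ⁿ ≥ 199 ÷ (216/37375) = 7437625/216.
2.75¹⁰ ≈24735.9 falls short of 7437625/216 but 2.75¹¹ ≈68023.6 reaches it, so n = 11.

11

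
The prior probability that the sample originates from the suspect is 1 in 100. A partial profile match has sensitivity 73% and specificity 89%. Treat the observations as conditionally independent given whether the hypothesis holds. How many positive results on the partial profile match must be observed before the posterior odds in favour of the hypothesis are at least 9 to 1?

Prior odds: 0.01 ÷ 0.99 = 1/99.
False-positive rate = 1 − 0.89 = 0.11; likelihood ratio of a positive = 0.73/0.11 = 73/11.
Target odds = 9.
Require (73/11)ⁿ ≥ 9 ÷ (1/99) = 891.
(73/11)³ = 389017/1331 falls short of 891 but (73/11)⁴ = 28398241/14641 reaches it, so n = 4.

4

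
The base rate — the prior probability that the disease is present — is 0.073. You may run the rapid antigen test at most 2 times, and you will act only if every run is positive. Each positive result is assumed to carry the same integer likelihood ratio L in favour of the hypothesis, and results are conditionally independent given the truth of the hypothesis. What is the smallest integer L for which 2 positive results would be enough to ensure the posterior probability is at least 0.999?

113

Prior odds = 0.073/0.927 = 73/927.
Target odds = 0.999/0.001 = 999.
Need L² ≥ 999 ÷ (73/927) = 926073/73.
112² = 12544 < 926073/73 ≤ 12769 = 113², so L = 113.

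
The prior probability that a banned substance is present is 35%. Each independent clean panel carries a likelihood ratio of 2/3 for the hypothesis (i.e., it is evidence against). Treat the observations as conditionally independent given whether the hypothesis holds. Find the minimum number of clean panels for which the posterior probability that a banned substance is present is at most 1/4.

2

Prior odds = 0.35/0.65 = 7/13.
Likelihood ratio per clean panel = 2/3.
Target posterior odds = 0.25/0.75 = 1/3.
Require (2/3)ⁿ ≤ 1/3 ÷ (7/13) = 13/21.
(2/3)¹ = 2/3 is still above 13/21 but (2/3)² = 4/9 is at or below it, so n = 2.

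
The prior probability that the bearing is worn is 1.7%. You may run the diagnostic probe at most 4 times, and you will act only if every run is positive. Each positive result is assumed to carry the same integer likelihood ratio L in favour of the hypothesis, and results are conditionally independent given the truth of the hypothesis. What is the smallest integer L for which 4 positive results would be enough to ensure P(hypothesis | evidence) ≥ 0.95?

Prior odds = 0.017/0.983 = 17/983.
Target odds = 0.95/0.05 = 19.
Need L⁴ ≥ 19 ÷ (17/983) = 18677/17.
5⁴ = 625 < 18677/17 ≤ 1296 = 6⁴, so L = 6.

6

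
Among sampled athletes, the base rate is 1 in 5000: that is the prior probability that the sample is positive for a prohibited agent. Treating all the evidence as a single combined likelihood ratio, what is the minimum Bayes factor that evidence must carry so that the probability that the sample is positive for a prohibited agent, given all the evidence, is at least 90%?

44991

Prior odds = 0.0002/0.9998 = 1/4999.
Target odds = 0.9/0.1 = 9.
Required Bayes factor = 9 ÷ (1/4999) = 44991.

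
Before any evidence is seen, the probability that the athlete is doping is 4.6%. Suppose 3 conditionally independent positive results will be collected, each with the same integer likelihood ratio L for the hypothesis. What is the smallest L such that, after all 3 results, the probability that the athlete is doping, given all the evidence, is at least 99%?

Prior odds = 0.046/0.954 = 23/477.
Target odds = 0.99/0.01 = 99.
Need L³ ≥ 99 ÷ (23/477) = 47223/23.
12³ = 1728 < 47223/23 ≤ 2197 = 13³, so L = 13.

13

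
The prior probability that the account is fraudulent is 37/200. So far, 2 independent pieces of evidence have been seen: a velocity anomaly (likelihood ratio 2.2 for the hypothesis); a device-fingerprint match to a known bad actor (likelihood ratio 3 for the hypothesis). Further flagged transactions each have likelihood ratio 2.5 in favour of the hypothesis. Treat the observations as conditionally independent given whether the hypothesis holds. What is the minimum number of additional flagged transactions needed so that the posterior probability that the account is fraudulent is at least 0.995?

6

Prior odds = 0.185/0.815 = 37/163.
Combined Bayes factor of the evidence already in hand = 2.2 × 3 = 6.6.
Odds after that evidence = (37/163) × 6.6 = 1221/815.
Target odds = 0.995/0.005 = 199.
Need 2.5ⁿ ≥ 199 ÷ (1221/815) = 162185/1221.
2.5⁵ = 97.65625 falls short of 162185/1221 but 2.5⁶ = 244.140625 reaches it, so n = 6.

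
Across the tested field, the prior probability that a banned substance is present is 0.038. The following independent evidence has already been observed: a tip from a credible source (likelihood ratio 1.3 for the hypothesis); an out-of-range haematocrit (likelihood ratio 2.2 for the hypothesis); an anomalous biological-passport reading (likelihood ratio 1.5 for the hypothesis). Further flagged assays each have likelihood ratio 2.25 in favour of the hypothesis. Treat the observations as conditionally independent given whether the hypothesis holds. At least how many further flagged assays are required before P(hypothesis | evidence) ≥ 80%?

Prior odds = 0.038/0.962 = 19/481.
Combined Bayes factor of the evidence already in hand = 1.3 × 2.2 × 1.5 = 4.29.
Odds after that evidence = (19/481) × 4.29 = 627/3700.
Target odds = 0.8/0.2 = 4.
Need 2.25ⁿ ≥ 4 ÷ (627/3700) = 14800/627.
2.25³ = 11.390625 falls short of 14800/627 but 2.25⁴ = 25.62890625 reaches it, so n = 4.

4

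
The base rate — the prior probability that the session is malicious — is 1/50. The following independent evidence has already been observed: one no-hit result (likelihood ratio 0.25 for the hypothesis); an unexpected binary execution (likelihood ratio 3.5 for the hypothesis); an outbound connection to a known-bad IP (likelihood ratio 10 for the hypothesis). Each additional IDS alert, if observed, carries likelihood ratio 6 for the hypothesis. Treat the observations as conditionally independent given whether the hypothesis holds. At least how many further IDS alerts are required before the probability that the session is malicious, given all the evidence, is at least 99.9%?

Prior odds = 0.02/0.98 = 1/49.
Combined Bayes factor of the evidence already in hand = 0.25 × 3.5 × 10 = 8.75.
Odds after that evidence = (1/49) × 8.75 = 5/28.
Target odds = 0.999/0.001 = 999.
Need 6ⁿ ≥ 999 ÷ (5/28) = 5594.4.
6⁴ = 1296 falls short of 5594.4 but 6⁵ = 7776 reaches it, so n = 5.

5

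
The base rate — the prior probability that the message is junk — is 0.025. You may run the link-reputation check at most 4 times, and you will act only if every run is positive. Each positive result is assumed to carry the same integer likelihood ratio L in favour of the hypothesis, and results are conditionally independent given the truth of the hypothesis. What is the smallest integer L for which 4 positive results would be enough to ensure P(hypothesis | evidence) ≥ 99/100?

8

Prior odds = 0.025/0.975 = 1/39.
Target odds = 0.99/0.01 = 99.
Need L⁴ ≥ 99 ÷ (1/39) = 3861.
7⁴ = 2401 < 3861 ≤ 4096 = 8⁴, so L = 8.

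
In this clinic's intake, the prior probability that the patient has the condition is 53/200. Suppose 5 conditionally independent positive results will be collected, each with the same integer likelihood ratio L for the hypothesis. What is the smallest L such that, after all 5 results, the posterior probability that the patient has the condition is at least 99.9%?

5

Prior odds = 0.265/0.735 = 53/147.
Target odds = 0.999/0.001 = 999.
Need L⁵ ≥ 999 ÷ (53/147) = 146853/53.
4⁵ = 1024 < 146853/53 ≤ 3125 = 5⁵, so L = 5.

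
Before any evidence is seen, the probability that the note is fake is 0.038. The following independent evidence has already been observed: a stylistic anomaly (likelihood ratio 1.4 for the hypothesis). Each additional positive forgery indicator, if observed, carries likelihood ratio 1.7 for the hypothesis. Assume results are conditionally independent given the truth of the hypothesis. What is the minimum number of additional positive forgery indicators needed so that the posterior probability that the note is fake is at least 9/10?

Prior odds = 0.038/0.962 = 19/481.
Bayes factor of the evidence already in hand = 1.4.
Odds after that evidence = (19/481) × 1.4 = 133/2405.
Target odds = 0.9/0.1 = 9.
Need 1.7ⁿ ≥ 9 ÷ (133/2405) = 21645/133.
1.7⁹ ≈118.588 falls short of 21645/133 but 1.7¹⁰ ≈201.599 reaches it, so n = 10.

10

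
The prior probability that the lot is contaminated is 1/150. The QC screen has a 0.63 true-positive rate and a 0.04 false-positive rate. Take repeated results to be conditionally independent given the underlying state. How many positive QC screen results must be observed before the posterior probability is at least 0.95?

Prior odds = (1/150)/(149/150) = 1/149.
Likelihood ratio of a positive result = 0.63/0.04 = 15.75.
Target posterior odds = 0.95/0.05 = 19.
Require 15.75ⁿ ≥ 19 ÷ (1/149) = 2831.
15.75² = 248.0625 falls short of 2831 but 15.75³ = 3906.984375 reaches it, so n = 3.

3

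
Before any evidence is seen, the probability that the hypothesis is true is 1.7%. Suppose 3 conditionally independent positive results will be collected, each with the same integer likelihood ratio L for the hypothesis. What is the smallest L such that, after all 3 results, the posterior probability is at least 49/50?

Prior odds = 0.017/0.983 = 17/983.
Target odds = 0.98/0.02 = 49.
Need L³ ≥ 49 ÷ (17/983) = 48167/17.
14³ = 2744 < 48167/17 ≤ 3375 = 15³, so L = 15.

15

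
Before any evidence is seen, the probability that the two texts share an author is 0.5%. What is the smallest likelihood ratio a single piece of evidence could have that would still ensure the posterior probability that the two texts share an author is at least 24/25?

4776

Prior odds = 0.005/0.995 = 1/199.
Target odds = 0.96/0.04 = 24.
Required Bayes factor = 24 ÷ (1/199) = 4776.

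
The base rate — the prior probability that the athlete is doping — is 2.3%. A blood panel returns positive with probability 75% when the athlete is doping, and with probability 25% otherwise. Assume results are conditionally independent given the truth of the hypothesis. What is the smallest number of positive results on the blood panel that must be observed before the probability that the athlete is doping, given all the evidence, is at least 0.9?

6

Prior odds: 0.023 ÷ 0.977 = 23/977.
Likelihood ratio of a positive result = 0.75/0.25 = 3.
Target odds: 0.9 ÷ 0.1 = 9.
Need (23/977) × 3ⁿ ≥ 9, i.e. 3ⁿ ≥ 8793/23.
3⁵ = 243 falls short of 8793/23 but 3⁶ = 729 reaches it, so n = 6.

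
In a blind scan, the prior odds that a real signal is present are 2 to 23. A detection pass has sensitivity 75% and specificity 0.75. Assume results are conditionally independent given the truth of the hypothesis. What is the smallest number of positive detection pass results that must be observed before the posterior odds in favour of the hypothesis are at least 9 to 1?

5

Prior odds = 2/23.
False-positive rate = 1 − 0.75 = 0.25; likelihood ratio of a positive = 0.75/0.25 = 3.
Target odds = 9.
Need (2/23) × 3ⁿ ≥ 9, i.e. 3ⁿ ≥ 103.5.
3⁴ = 81 falls short of 103.5 but 3⁵ = 243 reaches it, so n = 5.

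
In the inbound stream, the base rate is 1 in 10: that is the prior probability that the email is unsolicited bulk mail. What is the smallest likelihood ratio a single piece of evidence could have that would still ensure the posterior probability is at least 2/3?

Prior odds = 0.1/0.9 = 1/9.
Target odds = (2/3)/(1/3) = 2.
Required Bayes factor = 2 ÷ (1/9) = 18.

18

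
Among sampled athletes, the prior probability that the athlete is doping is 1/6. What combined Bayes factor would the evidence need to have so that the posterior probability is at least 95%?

95

Prior odds = (1/6)/(5/6) = 0.2.
Target odds = 0.95/0.05 = 19.
Required Bayes factor = 19 ÷ 0.2 = 95.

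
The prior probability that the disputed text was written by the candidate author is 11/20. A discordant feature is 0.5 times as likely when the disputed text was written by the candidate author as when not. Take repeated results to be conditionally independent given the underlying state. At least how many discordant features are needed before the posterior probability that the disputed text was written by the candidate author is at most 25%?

Prior odds = 0.55/0.45 = 11/9.
Likelihood ratio per discordant feature = 0.5.
Target posterior odds = 0.25/0.75 = 1/3.
Require 0.5ⁿ ≤ 1/3 ÷ (11/9) = 3/11.
0.5¹ = 0.5 is still above 3/11 but 0.5² = 0.25 is at or below it, so n = 2.

2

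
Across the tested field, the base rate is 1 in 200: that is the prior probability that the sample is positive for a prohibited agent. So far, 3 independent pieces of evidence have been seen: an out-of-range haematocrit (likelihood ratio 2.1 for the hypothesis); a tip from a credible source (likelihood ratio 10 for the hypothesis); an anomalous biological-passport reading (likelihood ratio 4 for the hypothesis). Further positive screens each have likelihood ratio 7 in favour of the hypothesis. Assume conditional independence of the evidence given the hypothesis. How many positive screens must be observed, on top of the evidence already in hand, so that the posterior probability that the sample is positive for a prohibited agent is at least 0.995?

Prior odds = 0.005/0.995 = 1/199.
Combined Bayes factor of the evidence already in hand = 2.1 × 10 × 4 = 84.
Odds after that evidence = (1/199) × 84 = 84/199.
Target odds = 0.995/0.005 = 199.
Need 7ⁿ ≥ 199 ÷ (84/199) = 39601/84.
7³ = 343 falls short of 39601/84 but 7⁴ = 2401 reaches it, so n = 4.

4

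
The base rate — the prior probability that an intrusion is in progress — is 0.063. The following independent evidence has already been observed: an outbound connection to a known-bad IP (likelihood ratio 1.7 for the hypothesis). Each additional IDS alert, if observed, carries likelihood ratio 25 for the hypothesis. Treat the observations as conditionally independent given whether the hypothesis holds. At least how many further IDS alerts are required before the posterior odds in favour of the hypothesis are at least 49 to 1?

Prior odds = 0.063/0.937 = 63/937.
Bayes factor of the evidence already in hand = 1.7.
Odds after that evidence = (63/937) × 1.7 = 1071/9370.
Target odds = 49.
Need 25ⁿ ≥ 49 ÷ (1071/9370) = 65590/153.
25¹ = 25 falls short of 65590/153 but 25² = 625 reaches it, so n = 2.

2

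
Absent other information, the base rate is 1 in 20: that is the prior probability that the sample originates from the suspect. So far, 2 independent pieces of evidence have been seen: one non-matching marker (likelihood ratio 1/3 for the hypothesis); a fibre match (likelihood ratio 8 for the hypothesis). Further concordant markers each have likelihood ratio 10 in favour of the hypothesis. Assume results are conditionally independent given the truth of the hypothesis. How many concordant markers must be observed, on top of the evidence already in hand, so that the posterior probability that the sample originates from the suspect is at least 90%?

2

Prior odds = 0.05/0.95 = 1/19.
Combined Bayes factor of the evidence already in hand = (1/3) × 8 = 8/3.
Odds after that evidence = (1/19) × 8/3 = 8/57.
Target odds = 0.9/0.1 = 9.
Need 10ⁿ ≥ 9 ÷ (8/57) = 64.125.
10¹ = 10 falls short of 64.125 but 10² = 100 reaches it, so n = 2.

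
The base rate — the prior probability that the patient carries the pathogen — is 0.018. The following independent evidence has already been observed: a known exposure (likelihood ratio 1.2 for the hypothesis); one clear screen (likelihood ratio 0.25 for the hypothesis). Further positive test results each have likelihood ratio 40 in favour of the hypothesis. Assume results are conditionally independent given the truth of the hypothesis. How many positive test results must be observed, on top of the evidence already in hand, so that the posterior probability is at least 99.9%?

Prior odds = 0.018/0.982 = 9/491.
Combined Bayes factor of the evidence already in hand = 1.2 × 0.25 = 0.3.
Odds after that evidence = (9/491) × 0.3 = 27/4910.
Target odds = 0.999/0.001 = 999.
Need 40ⁿ ≥ 999 ÷ (27/4910) = 181670.
40³ = 64000 falls short of 181670 but 40⁴ = 2560000 reaches it, so n = 4.

4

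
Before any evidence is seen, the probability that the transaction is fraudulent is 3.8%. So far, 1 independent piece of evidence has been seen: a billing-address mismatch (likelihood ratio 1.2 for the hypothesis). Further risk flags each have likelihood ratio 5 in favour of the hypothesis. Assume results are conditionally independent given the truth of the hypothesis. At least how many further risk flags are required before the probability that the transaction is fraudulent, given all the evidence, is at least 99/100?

5

Prior odds = 0.038/0.962 = 19/481.
Bayes factor of the evidence already in hand = 1.2.
Odds after that evidence = (19/481) × 1.2 = 114/2405.
Target odds = 0.99/0.01 = 99.
Need 5ⁿ ≥ 99 ÷ (114/2405) = 79365/38.
5⁴ = 625 falls short of 79365/38 but 5⁵ = 3125 reaches it, so n = 5.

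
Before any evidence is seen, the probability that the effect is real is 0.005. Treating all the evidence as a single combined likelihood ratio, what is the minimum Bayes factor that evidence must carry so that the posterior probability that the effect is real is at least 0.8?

Prior odds = 0.005/0.995 = 1/199.
Target odds = 0.8/0.2 = 4.
Required Bayes factor = 4 ÷ (1/199) = 796.

796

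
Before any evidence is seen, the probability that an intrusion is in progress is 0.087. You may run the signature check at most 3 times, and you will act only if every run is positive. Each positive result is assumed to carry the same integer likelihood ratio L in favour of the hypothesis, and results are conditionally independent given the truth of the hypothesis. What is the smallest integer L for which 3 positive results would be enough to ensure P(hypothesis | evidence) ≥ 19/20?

Prior odds = 0.087/0.913 = 87/913.
Target odds = 0.95/0.05 = 19.
Need L³ ≥ 19 ÷ (87/913) = 17347/87.
5³ = 125 < 17347/87 ≤ 216 = 6³, so L = 6.

6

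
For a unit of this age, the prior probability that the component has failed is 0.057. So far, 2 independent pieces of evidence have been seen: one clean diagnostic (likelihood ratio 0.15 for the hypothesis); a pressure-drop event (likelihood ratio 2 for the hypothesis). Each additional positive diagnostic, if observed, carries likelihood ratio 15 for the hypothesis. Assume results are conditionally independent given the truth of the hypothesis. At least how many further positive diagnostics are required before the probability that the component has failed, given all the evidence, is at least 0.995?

Prior odds = 0.057/0.943 = 57/943.
Combined Bayes factor of the evidence already in hand = 0.15 × 2 = 0.3.
Odds after that evidence = (57/943) × 0.3 = 171/9430.
Target odds = 0.995/0.005 = 199.
Need 15ⁿ ≥ 199 ÷ (171/9430) = 1876570/171.
15³ = 3375 falls short of 1876570/171 but 15⁴ = 50625 reaches it, so n = 4.

4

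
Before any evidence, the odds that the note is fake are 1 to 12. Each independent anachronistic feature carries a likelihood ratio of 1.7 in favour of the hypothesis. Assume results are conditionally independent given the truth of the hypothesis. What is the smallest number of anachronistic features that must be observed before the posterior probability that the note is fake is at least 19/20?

11

Prior odds = 1/12.
Likelihood ratio per anachronistic feature = 1.7.
Target posterior odds = 0.95/0.05 = 19.
Require 1.7ⁿ ≥ 19 ÷ (1/12) = 228.
1.7¹⁰ ≈201.599 falls short of 228 but 1.7¹¹ ≈342.719 reaches it, so n = 11.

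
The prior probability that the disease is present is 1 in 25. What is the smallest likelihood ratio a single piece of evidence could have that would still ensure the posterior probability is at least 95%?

456

Prior odds = 0.04/0.96 = 1/24.
Target odds = 0.95/0.05 = 19.
Required Bayes factor = 19 ÷ (1/24) = 456.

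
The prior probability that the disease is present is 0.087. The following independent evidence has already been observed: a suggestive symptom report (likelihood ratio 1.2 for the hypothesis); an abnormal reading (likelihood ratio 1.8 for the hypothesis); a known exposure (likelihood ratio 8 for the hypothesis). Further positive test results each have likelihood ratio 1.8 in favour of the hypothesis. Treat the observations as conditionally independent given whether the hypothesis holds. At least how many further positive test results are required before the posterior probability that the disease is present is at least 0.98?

6

Prior odds = 0.087/0.913 = 87/913.
Combined Bayes factor of the evidence already in hand = 1.2 × 1.8 × 8 = 17.28.
Odds after that evidence = (87/913) × 17.28 = 37584/22825.
Target odds = 0.98/0.02 = 49.
Need 1.8ⁿ ≥ 49 ÷ (37584/22825) = 1118425/37584.
1.8⁵ = 18.89568 falls short of 1118425/37584 but 1.8⁶ = 531441/15625 reaches it, so n = 6.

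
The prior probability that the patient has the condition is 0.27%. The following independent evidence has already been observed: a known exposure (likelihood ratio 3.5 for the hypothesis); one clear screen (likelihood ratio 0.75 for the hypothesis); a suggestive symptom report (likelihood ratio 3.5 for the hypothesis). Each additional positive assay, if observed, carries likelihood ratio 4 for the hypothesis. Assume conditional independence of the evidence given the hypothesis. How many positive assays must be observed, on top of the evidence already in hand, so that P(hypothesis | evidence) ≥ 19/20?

5

Prior odds = 0.0027/0.9973 = 27/9973.
Combined Bayes factor of the evidence already in hand = 3.5 × 0.75 × 3.5 = 9.1875.
Odds after that evidence = (27/9973) × 9.1875 = 3969/159568.
Target odds = 0.95/0.05 = 19.
Need 4ⁿ ≥ 19 ÷ (3969/159568) = 3031792/3969.
4⁴ = 256 falls short of 3031792/3969 but 4⁵ = 1024 reaches it, so n = 5.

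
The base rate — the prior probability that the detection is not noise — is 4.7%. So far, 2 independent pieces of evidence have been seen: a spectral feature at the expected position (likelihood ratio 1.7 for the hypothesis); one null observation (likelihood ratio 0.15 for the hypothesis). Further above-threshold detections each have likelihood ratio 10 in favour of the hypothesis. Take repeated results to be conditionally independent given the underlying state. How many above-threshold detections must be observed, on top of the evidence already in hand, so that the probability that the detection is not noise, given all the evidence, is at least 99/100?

Prior odds = 0.047/0.953 = 47/953.
Combined Bayes factor of the evidence already in hand = 1.7 × 0.15 = 0.255.
Odds after that evidence = (47/953) × 0.255 = 2397/190600.
Target odds = 0.99/0.01 = 99.
Need 10ⁿ ≥ 99 ÷ (2397/190600) = 6289800/799.
10³ = 1000 falls short of 6289800/799 but 10⁴ = 10000 reaches it, so n = 4.

4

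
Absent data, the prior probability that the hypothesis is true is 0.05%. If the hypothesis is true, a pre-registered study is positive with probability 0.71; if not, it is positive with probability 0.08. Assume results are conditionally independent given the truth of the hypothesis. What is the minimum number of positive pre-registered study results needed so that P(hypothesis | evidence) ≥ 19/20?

Prior odds = 0.0005/0.9995 = 1/1999.
Likelihood ratio of a positive = 0.71/0.08 = 8.875.
Target odds: 0.95 ÷ 0.05 = 19.
Need (1/1999) × 8.875ⁿ ≥ 19, i.e. 8.875ⁿ ≥ 37981.
8.875⁴ = 25411681/4096 falls short of 37981 but 8.875⁵ ≈55060.7 reaches it, so n = 5.

5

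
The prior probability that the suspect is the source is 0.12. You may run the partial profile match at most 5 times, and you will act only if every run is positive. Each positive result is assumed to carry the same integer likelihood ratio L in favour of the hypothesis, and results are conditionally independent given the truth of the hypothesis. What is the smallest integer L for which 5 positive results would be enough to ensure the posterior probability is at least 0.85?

3

Prior odds = 0.12/0.88 = 3/22.
Target odds = 0.85/0.15 = 17/3.
Need L⁵ ≥ 17/3 ÷ (3/22) = 374/9.
2⁵ = 32 < 374/9 ≤ 243 = 3⁵, so L = 3.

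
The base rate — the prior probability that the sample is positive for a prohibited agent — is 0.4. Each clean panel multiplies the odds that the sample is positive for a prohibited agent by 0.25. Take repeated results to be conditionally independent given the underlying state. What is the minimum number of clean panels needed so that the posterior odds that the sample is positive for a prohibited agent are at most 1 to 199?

Prior odds: 0.4 ÷ 0.6 = 2/3.
Likelihood ratio per clean panel = 0.25.
Target odds = 1/199.
Require 0.25ⁿ ≤ 1/199 ÷ (2/3) = 3/398.
0.25³ = 0.015625 is still above 3/398 but 0.25⁴ = 0.00390625 is at or below it, so n = 4.

4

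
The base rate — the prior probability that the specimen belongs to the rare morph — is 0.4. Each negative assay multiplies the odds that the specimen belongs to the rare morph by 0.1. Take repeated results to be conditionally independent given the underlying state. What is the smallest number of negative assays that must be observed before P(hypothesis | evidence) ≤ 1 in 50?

2

Prior odds = 0.4/0.6 = 2/3.
Likelihood ratio per negative assay = 0.1.
Target odds: 0.02 ÷ 0.98 = 1/49.
Require 0.1ⁿ ≤ 1/49 ÷ (2/3) = 3/98.
0.1¹ = 0.1 is still above 3/98 but 0.1² = 0.01 is at or below it, so n = 2.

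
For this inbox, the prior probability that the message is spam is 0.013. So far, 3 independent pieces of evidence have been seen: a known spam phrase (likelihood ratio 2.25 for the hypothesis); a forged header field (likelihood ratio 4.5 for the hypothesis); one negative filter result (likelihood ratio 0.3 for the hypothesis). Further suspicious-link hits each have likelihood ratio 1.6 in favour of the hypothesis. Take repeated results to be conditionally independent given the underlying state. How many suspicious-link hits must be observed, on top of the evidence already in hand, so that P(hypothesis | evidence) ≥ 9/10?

Prior odds = 0.013/0.987 = 13/987.
Combined Bayes factor of the evidence already in hand = 2.25 × 4.5 × 0.3 = 3.0375.
Odds after that evidence = (13/987) × 3.0375 = 1053/26320.
Target odds = 0.9/0.1 = 9.
Need 1.6ⁿ ≥ 9 ÷ (1053/26320) = 26320/117.
1.6¹¹ ≈175.922 falls short of 26320/117 but 1.6¹² ≈281.475 reaches it, so n = 12.

12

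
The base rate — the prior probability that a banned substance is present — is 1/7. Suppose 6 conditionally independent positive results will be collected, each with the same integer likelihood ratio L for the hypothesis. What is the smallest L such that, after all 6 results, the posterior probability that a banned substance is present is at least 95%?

3

Prior odds = (1/7)/(6/7) = 1/6.
Target odds = 0.95/0.05 = 19.
Need L⁶ ≥ 19 ÷ (1/6) = 114.
2⁶ = 64 < 114 ≤ 729 = 3⁶, so L = 3.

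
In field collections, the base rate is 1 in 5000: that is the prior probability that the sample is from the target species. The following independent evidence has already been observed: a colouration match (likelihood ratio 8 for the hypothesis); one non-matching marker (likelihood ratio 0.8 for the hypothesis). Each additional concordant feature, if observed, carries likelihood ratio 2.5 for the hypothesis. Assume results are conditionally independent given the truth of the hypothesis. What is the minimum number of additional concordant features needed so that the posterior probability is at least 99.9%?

15

Prior odds = 0.0002/0.9998 = 1/4999.
Combined Bayes factor of the evidence already in hand = 8 × 0.8 = 6.4.
Odds after that evidence = (1/4999) × 6.4 = 32/24995.
Target odds = 0.999/0.001 = 999.
Need 2.5ⁿ ≥ 999 ÷ (32/24995) = 24970005/32.
2.5¹⁴ ≈372529 falls short of 24970005/32 but 2.5¹⁵ ≈931323 reaches it, so n = 15.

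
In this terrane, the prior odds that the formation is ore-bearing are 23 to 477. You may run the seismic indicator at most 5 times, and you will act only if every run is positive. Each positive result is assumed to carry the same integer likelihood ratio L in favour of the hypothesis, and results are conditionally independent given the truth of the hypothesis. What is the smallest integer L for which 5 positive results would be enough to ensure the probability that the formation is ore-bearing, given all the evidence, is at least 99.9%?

Prior odds = 23/477.
Target odds = 0.999/0.001 = 999.
Need L⁵ ≥ 999 ÷ (23/477) = 476523/23.
7⁵ = 16807 < 476523/23 ≤ 32768 = 8⁵, so L = 8.

8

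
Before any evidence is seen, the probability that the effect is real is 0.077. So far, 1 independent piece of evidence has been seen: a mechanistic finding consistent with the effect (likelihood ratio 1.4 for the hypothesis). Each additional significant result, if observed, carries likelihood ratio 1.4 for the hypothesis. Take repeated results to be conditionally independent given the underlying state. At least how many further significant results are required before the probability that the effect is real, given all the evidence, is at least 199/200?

Prior odds = 0.077/0.923 = 77/923.
Bayes factor of the evidence already in hand = 1.4.
Odds after that evidence = (77/923) × 1.4 = 539/4615.
Target odds = 0.995/0.005 = 199.
Need 1.4ⁿ ≥ 199 ÷ (539/4615) = 918385/539.
1.4²² ≈1639.9 falls short of 918385/539 but 1.4²³ ≈2295.86 reaches it, so n = 23.

23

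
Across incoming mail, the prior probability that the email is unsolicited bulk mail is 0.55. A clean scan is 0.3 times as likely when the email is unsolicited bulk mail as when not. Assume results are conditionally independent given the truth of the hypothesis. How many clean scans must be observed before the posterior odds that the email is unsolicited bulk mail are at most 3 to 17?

Prior odds: 0.55 ÷ 0.45 = 11/9.
Likelihood ratio per clean scan = 0.3.
Target odds = 3/17.
Need (11/9) × 0.3ⁿ ≤ 3/17, i.e. 0.3ⁿ ≤ 27/187.
0.3¹ = 0.3 is still above 27/187 but 0.3² = 0.09 is at or below it, so n = 2.

2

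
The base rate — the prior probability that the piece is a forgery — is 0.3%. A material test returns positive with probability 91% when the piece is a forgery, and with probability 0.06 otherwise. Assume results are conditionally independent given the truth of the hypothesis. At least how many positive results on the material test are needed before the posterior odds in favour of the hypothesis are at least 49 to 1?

Prior odds = 0.003/0.997 = 3/997.
Likelihood ratio of a positive result = 0.91/0.06 = 91/6.
Target odds = 49.
Require (91/6)ⁿ ≥ 49 ÷ (3/997) = 48853/3.
(91/6)³ = 753571/216 falls short of 48853/3 but (91/6)⁴ = 68574961/1296 reaches it, so n = 4.

4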